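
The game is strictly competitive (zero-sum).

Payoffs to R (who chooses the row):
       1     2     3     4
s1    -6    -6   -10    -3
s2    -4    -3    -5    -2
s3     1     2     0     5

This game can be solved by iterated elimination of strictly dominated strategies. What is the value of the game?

0

Row s1 is strictly dominated by row s2 (-4>-6, -3>-6, -5>-10, -2>-3); eliminate s1.
Row s2 is strictly dominated by row s3 (1>-4, 2>-3, 0>-5, 5>-2); eliminate s2.
Column 1 is strictly dominated by 3 for C (0<1); eliminate 1.
Column 2 is strictly dominated by 3 for C (0<2); eliminate 2.
Column 4 is strictly dominated by 3 for C (0<5); eliminate 4.
Only (s3, 3) remains, with payoff 0.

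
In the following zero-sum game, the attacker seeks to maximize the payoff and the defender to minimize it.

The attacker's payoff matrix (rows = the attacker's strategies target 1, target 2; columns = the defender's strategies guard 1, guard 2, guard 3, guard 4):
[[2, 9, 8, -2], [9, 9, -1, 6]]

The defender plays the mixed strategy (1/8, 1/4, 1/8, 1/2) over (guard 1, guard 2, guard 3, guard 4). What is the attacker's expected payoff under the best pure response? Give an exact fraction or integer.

target 1: (2)·(1/8) + (9)·(1/4) + (8)·(1/8) + (-2)·(1/2) = 5/2.
target 2: (9)·(1/8) + (9)·(1/4) + (-1)·(1/8) + (6)·(1/2) = 25/4.
The best pure response is target 2 with expected payoff 25/4.

25/4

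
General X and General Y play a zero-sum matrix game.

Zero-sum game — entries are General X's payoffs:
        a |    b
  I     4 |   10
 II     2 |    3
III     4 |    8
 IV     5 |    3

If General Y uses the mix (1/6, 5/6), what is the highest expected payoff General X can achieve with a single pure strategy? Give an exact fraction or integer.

I: (4)·(1/6) + (10)·(5/6) = 9.
II: (2)·(1/6) + (3)·(5/6) = 17/6.
III: (4)·(1/6) + (8)·(5/6) = 22/3.
IV: (5)·(1/6) + (3)·(5/6) = 10/3.
The best pure response is I with expected payoff 9.

9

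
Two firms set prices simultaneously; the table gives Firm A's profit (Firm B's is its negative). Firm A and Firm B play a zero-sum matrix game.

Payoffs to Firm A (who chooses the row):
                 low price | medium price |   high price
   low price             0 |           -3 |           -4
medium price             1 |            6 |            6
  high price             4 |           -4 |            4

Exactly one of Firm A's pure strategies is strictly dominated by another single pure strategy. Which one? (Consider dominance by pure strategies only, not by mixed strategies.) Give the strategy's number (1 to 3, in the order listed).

1

Compare low price with medium price: 1 > 0, 6 > -3, 6 > -4.
So medium price strictly dominates low price for Firm A; low price is strictly dominated.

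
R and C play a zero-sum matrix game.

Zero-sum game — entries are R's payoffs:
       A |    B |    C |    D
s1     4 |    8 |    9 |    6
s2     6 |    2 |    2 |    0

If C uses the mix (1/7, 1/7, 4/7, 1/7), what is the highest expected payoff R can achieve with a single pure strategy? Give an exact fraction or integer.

s1: (4)·(1/7) + (8)·(1/7) + (9)·(4/7) + (6)·(1/7) = 54/7.
s2: (6)·(1/7) + (2)·(1/7) + (2)·(4/7) + (0)·(1/7) = 16/7.
The best pure response is s1 with expected payoff 54/7.

54/7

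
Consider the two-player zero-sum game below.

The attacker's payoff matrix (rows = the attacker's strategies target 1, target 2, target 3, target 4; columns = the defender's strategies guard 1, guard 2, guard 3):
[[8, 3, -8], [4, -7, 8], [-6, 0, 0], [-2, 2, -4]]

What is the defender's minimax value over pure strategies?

The worst case (largest entry) in each column is guard 1: 8, guard 2: 3, guard 3: 8.
The best (smallest) of these is 3.

3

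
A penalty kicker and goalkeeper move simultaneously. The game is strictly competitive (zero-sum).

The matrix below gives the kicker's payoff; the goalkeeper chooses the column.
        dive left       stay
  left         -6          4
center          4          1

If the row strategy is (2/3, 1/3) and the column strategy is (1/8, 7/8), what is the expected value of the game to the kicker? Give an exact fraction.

Against (1/8, 7/8), each row's expected payoff is left: 11/4; center: 11/8.
Taking the (2/3, 1/3)-weighted average: (2/3)·(11/4) + (1/3)·(11/8) = 55/24.

55/24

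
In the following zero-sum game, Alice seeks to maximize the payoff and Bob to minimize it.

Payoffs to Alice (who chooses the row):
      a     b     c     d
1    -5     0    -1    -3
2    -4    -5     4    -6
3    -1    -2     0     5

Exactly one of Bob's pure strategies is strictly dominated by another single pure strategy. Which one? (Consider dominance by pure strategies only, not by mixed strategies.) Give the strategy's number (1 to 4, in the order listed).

3

Bob prefers columns that give Alice less. Compare c with a: -5 < -1, -4 < 4, -1 < 0.
So a strictly dominates c for Bob; c is strictly dominated.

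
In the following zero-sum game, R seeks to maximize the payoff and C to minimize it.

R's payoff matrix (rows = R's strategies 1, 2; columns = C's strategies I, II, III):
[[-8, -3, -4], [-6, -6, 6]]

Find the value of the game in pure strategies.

-6

Row minima: -8, -6 → R's maximin is -6.
Column maxima: -6, -3, 6 → C's minimax is -6.
They coincide at (2, I), so the value is -6.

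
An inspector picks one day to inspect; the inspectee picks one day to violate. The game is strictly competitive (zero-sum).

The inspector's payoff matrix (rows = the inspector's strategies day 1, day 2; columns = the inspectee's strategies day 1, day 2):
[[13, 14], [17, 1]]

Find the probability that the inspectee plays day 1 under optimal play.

Row minima are 13 and 1, so the inspector's maximin is 13; column maxima are 17 and 14, so the inspectee's minimax is 14. These differ, so the equilibrium is in mixed strategies.
Let the inspectee play day 1 with probability q. The inspector is indifferent when 13q + 14(1−q) = 17q + (1−q), giving q = 13/17.

13/17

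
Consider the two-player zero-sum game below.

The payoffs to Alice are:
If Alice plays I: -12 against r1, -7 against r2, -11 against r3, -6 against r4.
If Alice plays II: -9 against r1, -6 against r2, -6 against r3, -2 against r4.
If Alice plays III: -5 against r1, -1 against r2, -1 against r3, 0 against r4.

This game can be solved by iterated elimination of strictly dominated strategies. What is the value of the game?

-5

Row I is strictly dominated by row II (-9>-12, -6>-7, -6>-11, -2>-6); eliminate I.
Column r4 is strictly dominated by r1 for Bob (-9<-2, -5<0); eliminate r4.
Column r3 is strictly dominated by r1 for Bob (-9<-6, -5<-1); eliminate r3.
Row II is strictly dominated by row III (-5>-9, -1>-6); eliminate II.
Column r2 is strictly dominated by r1 for Bob (-5<-1); eliminate r2.
Only (III, r1) remains, with payoff -5.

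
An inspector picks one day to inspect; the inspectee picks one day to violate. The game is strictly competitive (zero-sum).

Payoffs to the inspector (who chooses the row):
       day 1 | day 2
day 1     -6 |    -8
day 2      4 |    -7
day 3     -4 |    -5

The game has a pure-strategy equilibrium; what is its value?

-5

Row minima: -8, -7, -5 → the inspector's maximin is -5.
Column maxima: 4, -5 → the inspectee's minimax is -5.
They coincide at (day 3, day 2), so the value is -5.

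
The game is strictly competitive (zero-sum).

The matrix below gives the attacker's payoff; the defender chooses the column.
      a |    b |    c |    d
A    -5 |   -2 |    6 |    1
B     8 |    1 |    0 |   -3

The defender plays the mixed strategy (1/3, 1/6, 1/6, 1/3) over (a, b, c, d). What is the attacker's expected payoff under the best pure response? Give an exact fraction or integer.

11/6

A: (-5)·(1/3) + (-2)·(1/6) + (6)·(1/6) + (1)·(1/3) = -2/3.
B: (8)·(1/3) + (1)·(1/6) + (0)·(1/6) + (-3)·(1/3) = 11/6.
The best pure response is B with expected payoff 11/6.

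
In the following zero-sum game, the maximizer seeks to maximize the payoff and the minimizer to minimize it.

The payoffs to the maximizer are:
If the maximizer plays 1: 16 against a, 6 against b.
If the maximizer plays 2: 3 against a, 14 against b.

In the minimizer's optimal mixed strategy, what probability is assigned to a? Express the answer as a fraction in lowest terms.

Row minima are 6 and 3, so the maximizer's maximin is 6; column maxima are 16 and 14, so the minimizer's minimax is 14. These differ, so the equilibrium is in mixed strategies.
Let the minimizer play a with probability q. The maximizer is indifferent when 16q + 6(1−q) = 3q + 14(1−q), giving q = 8/21.

8/21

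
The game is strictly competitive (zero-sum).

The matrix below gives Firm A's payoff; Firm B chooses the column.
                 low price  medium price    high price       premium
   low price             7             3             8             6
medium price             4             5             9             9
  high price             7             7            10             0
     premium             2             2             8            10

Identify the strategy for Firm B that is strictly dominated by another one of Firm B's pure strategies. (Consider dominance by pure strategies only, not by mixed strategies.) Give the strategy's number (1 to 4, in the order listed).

Firm B prefers columns that give Firm A less. Compare high price with low price: 7 < 8, 4 < 9, 7 < 10, 2 < 8.
So low price strictly dominates high price for Firm B; high price is strictly dominated.

3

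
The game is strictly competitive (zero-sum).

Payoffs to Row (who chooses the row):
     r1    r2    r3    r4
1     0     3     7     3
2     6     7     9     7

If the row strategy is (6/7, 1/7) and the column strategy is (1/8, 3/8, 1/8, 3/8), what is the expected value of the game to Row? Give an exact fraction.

Against (1/8, 3/8, 1/8, 3/8), each row's expected payoff is 1: 25/8; 2: 57/8.
Taking the (6/7, 1/7)-weighted average: (6/7)·(25/8) + (1/7)·(57/8) = 207/56.

207/56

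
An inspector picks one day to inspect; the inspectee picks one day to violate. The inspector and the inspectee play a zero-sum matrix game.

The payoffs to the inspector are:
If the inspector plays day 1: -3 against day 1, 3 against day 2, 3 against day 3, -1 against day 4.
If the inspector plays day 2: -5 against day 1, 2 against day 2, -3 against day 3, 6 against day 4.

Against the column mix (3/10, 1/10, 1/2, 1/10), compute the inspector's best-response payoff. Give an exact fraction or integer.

day 1: (-3)·(3/10) + (3)·(1/10) + (3)·(1/2) + (-1)·(1/10) = 4/5.
day 2: (-5)·(3/10) + (2)·(1/10) + (-3)·(1/2) + (6)·(1/10) = -11/5.
The best pure response is day 1 with expected payoff 4/5.

4/5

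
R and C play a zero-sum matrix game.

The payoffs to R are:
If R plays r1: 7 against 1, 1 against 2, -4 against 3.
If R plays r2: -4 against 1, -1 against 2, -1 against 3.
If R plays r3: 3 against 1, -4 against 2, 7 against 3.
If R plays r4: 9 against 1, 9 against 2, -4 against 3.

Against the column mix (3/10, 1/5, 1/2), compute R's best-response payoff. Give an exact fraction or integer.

18/5

r1: (7)·(3/10) + (1)·(1/5) + (-4)·(1/2) = 3/10.
r2: (-4)·(3/10) + (-1)·(1/5) + (-1)·(1/2) = -19/10.
r3: (3)·(3/10) + (-4)·(1/5) + (7)·(1/2) = 18/5.
r4: (9)·(3/10) + (9)·(1/5) + (-4)·(1/2) = 5/2.
The best pure response is r3 with expected payoff 18/5.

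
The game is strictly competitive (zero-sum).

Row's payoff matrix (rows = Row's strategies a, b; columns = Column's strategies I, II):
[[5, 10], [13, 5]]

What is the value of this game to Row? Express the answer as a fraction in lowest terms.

105/13

Row minima are 5 and 5, so Row's maximin is 5; column maxima are 13 and 10, so Column's minimax is 10. These differ, so the equilibrium is in mixed strategies.
Let Row play a with probability p. Column is indifferent when 5p + 13(1−p) = 10p + 5(1−p), giving p = 8/13.
Let Column play I with probability q. Row is indifferent when 5q + 10(1−q) = 13q + 5(1−q), giving q = 5/13.
The value is 5·(5/13) + (10)·(8/13) = 105/13.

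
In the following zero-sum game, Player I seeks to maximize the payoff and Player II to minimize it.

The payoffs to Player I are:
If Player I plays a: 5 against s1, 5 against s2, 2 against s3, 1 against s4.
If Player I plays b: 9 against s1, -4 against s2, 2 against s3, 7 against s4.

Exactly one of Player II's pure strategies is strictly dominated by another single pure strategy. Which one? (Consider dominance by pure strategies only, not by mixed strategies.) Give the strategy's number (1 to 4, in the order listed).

Player II prefers columns that give Player I less. Compare s1 with s3: 2 < 5, 2 < 9.
So s3 strictly dominates s1 for Player II; s1 is strictly dominated.

1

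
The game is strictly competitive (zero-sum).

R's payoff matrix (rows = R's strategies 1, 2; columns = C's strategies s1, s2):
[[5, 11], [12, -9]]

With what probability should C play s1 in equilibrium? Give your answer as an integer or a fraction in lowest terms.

Row minima are 5 and -9, so R's maximin is 5; column maxima are 12 and 11, so C's minimax is 11. These differ, so the equilibrium is in mixed strategies.
Let C play s1 with probability q. R is indifferent when 5q + 11(1−q) = 12q − 9(1−q), giving q = 20/27.

20/27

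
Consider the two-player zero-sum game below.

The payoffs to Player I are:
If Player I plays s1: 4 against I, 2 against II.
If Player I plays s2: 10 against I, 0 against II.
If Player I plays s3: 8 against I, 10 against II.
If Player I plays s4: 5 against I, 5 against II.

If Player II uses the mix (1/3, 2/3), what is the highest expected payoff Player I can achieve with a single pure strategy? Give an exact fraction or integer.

28/3

s1: (4)·(1/3) + (2)·(2/3) = 8/3.
s2: (10)·(1/3) + (0)·(2/3) = 10/3.
s3: (8)·(1/3) + (10)·(2/3) = 28/3.
s4: (5)·(1/3) + (5)·(2/3) = 5.
The best pure response is s3 with expected payoff 28/3.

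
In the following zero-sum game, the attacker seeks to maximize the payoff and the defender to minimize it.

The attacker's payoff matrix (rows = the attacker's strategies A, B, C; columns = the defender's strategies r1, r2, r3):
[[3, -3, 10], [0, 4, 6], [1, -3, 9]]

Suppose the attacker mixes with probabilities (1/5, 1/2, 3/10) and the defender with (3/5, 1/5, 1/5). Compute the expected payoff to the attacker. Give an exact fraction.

Against (3/5, 1/5, 1/5), each row's expected payoff is A: 16/5; B: 2; C: 9/5.
Taking the (1/5, 1/2, 3/10)-weighted average: (1/5)·(16/5) + (1/2)·(2) + (3/10)·(9/5) = 109/50.

109/50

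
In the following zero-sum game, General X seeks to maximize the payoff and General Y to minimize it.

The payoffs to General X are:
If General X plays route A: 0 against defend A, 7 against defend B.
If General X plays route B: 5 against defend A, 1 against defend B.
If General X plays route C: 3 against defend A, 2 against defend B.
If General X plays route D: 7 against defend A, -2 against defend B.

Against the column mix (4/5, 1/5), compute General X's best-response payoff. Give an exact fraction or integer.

route A: (0)·(4/5) + (7)·(1/5) = 7/5.
route B: (5)·(4/5) + (1)·(1/5) = 21/5.
route C: (3)·(4/5) + (2)·(1/5) = 14/5.
route D: (7)·(4/5) + (-2)·(1/5) = 26/5.
The best pure response is route D with expected payoff 26/5.

26/5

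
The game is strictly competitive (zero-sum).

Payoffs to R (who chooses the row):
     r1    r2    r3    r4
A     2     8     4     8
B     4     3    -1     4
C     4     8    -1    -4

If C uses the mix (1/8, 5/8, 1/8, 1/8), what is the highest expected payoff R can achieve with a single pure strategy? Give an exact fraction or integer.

27/4

A: (2)·(1/8) + (8)·(5/8) + (4)·(1/8) + (8)·(1/8) = 27/4.
B: (4)·(1/8) + (3)·(5/8) + (-1)·(1/8) + (4)·(1/8) = 11/4.
C: (4)·(1/8) + (8)·(5/8) + (-1)·(1/8) + (-4)·(1/8) = 39/8.
The best pure response is A with expected payoff 27/4.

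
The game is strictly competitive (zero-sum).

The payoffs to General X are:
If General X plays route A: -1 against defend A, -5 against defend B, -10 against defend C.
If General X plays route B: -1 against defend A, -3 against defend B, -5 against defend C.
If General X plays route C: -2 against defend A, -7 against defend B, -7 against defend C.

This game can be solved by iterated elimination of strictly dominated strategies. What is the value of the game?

-5

Row route C is strictly dominated by row route B (-1>-2, -3>-7, -5>-7); eliminate route C.
Column defend B is strictly dominated by defend C for General Y (-10<-5, -5<-3); eliminate defend B.
Column defend A is strictly dominated by defend C for General Y (-10<-1, -5<-1); eliminate defend A.
Row route A is strictly dominated by row route B (-5>-10); eliminate route A.
Only (route B, defend C) remains, with payoff -5.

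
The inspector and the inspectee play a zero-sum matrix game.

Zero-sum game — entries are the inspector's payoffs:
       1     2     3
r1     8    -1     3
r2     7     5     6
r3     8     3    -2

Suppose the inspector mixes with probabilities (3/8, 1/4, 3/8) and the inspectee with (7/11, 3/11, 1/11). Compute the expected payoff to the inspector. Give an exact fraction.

Against (7/11, 3/11, 1/11), each row's expected payoff is r1: 56/11; r2: 70/11; r3: 63/11.
Taking the (3/8, 1/4, 3/8)-weighted average: (3/8)·(56/11) + (1/4)·(70/11) + (3/8)·(63/11) = 497/88.

497/88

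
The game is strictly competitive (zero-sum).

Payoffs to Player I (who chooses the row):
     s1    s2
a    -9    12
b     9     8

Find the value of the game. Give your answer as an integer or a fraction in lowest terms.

Row minima are -9 and 8, so Player I's maximin is 8; column maxima are 9 and 12, so Player II's minimax is 9. These differ, so the equilibrium is in mixed strategies.
Let Player I play a with probability p. Player II is indifferent when −9p + 9(1−p) = 12p + 8(1−p), giving p = 1/22.
Let Player II play s1 with probability q. Player I is indifferent when −9q + 12(1−q) = 9q + 8(1−q), giving q = 2/11.
The value is -9·(2/11) + (12)·(9/11) = 90/11.

90/11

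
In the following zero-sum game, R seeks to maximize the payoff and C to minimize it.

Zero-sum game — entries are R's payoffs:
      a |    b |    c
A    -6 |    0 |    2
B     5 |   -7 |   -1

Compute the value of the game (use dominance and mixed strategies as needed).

-7/3

Column c is strictly dominated by b for C (it gives R more in every row).
The remaining 2×2 game on (A, B) × (a, b) has no saddle point. Let R play A with probability p; indifference gives −6p + 5(1−p) = −7(1−p), so p = 2/3.
Similarly C's optimal q on a is 7/18, and the value is -6·(7/18) + (0)·(11/18) = -7/3.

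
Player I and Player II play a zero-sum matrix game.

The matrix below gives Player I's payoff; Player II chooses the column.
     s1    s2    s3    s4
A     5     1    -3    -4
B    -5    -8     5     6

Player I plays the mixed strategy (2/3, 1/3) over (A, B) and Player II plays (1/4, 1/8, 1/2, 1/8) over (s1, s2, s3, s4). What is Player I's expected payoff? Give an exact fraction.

-1/12

Against (1/4, 1/8, 1/2, 1/8), each row's expected payoff is A: -5/8; B: 1.
Taking the (2/3, 1/3)-weighted average: (2/3)·(-5/8) + (1/3)·(1) = -1/12.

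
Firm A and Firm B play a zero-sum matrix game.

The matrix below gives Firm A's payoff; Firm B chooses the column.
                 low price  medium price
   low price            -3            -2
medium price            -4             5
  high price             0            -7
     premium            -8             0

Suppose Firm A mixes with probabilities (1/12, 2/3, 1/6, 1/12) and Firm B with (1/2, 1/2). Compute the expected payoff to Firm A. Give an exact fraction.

Against (1/2, 1/2), each row's expected payoff is low price: -5/2; medium price: 1/2; high price: -7/2; premium: -4.
Taking the (1/12, 2/3, 1/6, 1/12)-weighted average: (1/12)·(-5/2) + (2/3)·(1/2) + (1/6)·(-7/2) + (1/12)·(-4) = -19/24.

-19/24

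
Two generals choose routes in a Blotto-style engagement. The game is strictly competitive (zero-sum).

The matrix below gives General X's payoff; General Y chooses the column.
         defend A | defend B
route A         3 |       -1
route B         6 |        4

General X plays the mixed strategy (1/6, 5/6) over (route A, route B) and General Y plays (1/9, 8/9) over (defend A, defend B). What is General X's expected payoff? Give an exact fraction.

Against (1/9, 8/9), each row's expected payoff is route A: -5/9; route B: 38/9.
Taking the (1/6, 5/6)-weighted average: (1/6)·(-5/9) + (5/6)·(38/9) = 185/54.

185/54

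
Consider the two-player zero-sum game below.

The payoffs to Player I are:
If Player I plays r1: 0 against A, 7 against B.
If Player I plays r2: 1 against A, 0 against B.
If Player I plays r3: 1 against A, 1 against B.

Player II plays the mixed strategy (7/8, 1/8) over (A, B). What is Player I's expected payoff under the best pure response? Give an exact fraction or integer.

1

r1: (0)·(7/8) + (7)·(1/8) = 7/8.
r2: (1)·(7/8) + (0)·(1/8) = 7/8.
r3: (1)·(7/8) + (1)·(1/8) = 1.
The best pure response is r3 with expected payoff 1.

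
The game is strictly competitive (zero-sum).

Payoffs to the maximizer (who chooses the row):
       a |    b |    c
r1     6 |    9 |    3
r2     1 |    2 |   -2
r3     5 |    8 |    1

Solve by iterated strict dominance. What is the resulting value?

Column b is strictly dominated by a for the minimizer (6<9, 1<2, 5<8); eliminate b.
Column a is strictly dominated by c for the minimizer (3<6, -2<1, 1<5); eliminate a.
Row r3 is strictly dominated by row r1 (3>1); eliminate r3.
Row r2 is strictly dominated by row r1 (3>-2); eliminate r2.
Only (r1, c) remains, with payoff 3.

3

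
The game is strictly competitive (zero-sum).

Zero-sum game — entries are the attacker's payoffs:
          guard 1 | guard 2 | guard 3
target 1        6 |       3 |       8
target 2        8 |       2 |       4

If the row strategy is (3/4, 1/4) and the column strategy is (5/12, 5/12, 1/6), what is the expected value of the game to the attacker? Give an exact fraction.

Against (5/12, 5/12, 1/6), each row's expected payoff is target 1: 61/12; target 2: 29/6.
Taking the (3/4, 1/4)-weighted average: (3/4)·(61/12) + (1/4)·(29/6) = 241/48.

241/48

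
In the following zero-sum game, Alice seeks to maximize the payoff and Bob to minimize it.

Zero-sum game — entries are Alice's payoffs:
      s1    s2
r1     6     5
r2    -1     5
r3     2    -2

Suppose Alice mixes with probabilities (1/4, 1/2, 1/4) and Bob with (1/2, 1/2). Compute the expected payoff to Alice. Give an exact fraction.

19/8

Against (1/2, 1/2), each row's expected payoff is r1: 11/2; r2: 2; r3: 0.
Taking the (1/4, 1/2, 1/4)-weighted average: (1/4)·(11/2) + (1/2)·(2) + (1/4)·(0) = 19/8.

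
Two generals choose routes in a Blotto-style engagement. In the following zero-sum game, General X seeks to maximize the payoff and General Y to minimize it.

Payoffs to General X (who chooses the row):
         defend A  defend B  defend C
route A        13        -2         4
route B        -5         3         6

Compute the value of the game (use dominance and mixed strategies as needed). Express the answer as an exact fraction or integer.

29/23

Column defend C is strictly dominated by defend B for General Y (it gives General X more in every row).
The remaining 2×2 game on (route A, route B) × (defend A, defend B) has no saddle point. Let General X play route A with probability p; indifference gives 13p − 5(1−p) = −2p + 3(1−p), so p = 8/23.
Similarly General Y's optimal q on defend A is 5/23, and the value is 13·(5/23) + (-2)·(18/23) = 29/23.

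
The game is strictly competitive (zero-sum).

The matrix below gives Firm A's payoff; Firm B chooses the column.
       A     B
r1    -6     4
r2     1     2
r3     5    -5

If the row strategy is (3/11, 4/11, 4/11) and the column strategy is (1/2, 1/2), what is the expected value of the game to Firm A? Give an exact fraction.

3/11

Against (1/2, 1/2), each row's expected payoff is r1: -1; r2: 3/2; r3: 0.
Taking the (3/11, 4/11, 4/11)-weighted average: (3/11)·(-1) + (4/11)·(3/2) + (4/11)·(0) = 3/11.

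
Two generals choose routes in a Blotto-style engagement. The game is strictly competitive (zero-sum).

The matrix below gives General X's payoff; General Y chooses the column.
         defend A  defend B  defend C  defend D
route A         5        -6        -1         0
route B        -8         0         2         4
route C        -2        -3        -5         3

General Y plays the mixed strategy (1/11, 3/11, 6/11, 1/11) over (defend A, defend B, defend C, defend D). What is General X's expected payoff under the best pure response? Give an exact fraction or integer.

route A: (5)·(1/11) + (-6)·(3/11) + (-1)·(6/11) + (0)·(1/11) = -19/11.
route B: (-8)·(1/11) + (0)·(3/11) + (2)·(6/11) + (4)·(1/11) = 8/11.
route C: (-2)·(1/11) + (-3)·(3/11) + (-5)·(6/11) + (3)·(1/11) = -38/11.
The best pure response is route B with expected payoff 8/11.

8/11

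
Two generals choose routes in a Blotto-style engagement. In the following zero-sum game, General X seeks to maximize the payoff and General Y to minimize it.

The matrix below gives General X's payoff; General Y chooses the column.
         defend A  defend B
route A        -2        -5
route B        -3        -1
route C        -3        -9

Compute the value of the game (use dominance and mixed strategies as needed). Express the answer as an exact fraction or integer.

Row route C is strictly dominated by row route A, so General X never plays it.
The remaining 2×2 game on (route A, route B) × (defend A, defend B) has no saddle point. Let General X play route A with probability p; indifference gives −2p − 3(1−p) = −5p − (1−p), so p = 2/5.
Similarly General Y's optimal q on defend A is 4/5, and the value is -2·(4/5) + (-5)·(1/5) = -13/5.

-13/5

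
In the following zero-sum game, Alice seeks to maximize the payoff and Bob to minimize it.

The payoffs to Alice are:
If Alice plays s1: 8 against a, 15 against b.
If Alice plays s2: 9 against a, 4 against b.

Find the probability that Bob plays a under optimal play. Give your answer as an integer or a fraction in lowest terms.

11/12

Row minima are 8 and 4, so Alice's maximin is 8; column maxima are 9 and 15, so Bob's minimax is 9. These differ, so the equilibrium is in mixed strategies.
Let Bob play a with probability q. Alice is indifferent when 8q + 15(1−q) = 9q + 4(1−q), giving q = 11/12.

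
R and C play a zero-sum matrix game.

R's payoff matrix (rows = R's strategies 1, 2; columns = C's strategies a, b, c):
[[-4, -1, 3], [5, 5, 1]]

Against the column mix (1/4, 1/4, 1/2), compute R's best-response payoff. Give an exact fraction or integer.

3

1: (-4)·(1/4) + (-1)·(1/4) + (3)·(1/2) = 1/4.
2: (5)·(1/4) + (5)·(1/4) + (1)·(1/2) = 3.
The best pure response is 2 with expected payoff 3.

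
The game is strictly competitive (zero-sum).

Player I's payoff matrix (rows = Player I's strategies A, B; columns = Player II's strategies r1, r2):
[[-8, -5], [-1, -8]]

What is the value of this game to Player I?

-59/10

Row minima are -8 and -8, so Player I's maximin is -8; column maxima are -1 and -5, so Player II's minimax is -5. These differ, so the equilibrium is in mixed strategies.
Let Player I play A with probability p. Player II is indifferent when −8p − (1−p) = −5p − 8(1−p), giving p = 7/10.
Let Player II play r1 with probability q. Player I is indifferent when −8q − 5(1−q) = −q − 8(1−q), giving q = 3/10.
The value is -8·(3/10) + (-5)·(7/10) = -59/10.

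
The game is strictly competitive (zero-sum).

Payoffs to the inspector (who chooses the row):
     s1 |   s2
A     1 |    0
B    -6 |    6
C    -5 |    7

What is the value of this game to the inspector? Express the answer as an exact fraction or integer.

7/13

Row B is strictly dominated by row C, so the inspector never plays it.
The remaining 2×2 game on (A, C) × (s1, s2) has no saddle point. Let the inspector play A with probability p; indifference gives p − 5(1−p) = 7(1−p), so p = 12/13.
Similarly the inspectee's optimal q on s1 is 7/13, and the value is 1·(7/13) + (0)·(6/13) = 7/13.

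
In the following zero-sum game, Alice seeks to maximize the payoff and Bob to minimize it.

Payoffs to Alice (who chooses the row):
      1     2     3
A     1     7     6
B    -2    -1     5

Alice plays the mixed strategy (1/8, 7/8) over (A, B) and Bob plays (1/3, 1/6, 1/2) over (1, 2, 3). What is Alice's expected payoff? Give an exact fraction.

97/48

Against (1/3, 1/6, 1/2), each row's expected payoff is A: 9/2; B: 5/3.
Taking the (1/8, 7/8)-weighted average: (1/8)·(9/2) + (7/8)·(5/3) = 97/48.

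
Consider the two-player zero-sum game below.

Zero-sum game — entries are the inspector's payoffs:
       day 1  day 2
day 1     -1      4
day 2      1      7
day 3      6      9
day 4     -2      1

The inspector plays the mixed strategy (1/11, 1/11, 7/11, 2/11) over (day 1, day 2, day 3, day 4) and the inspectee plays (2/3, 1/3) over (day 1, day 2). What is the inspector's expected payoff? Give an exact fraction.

Against (2/3, 1/3), each row's expected payoff is day 1: 2/3; day 2: 3; day 3: 7; day 4: -1.
Taking the (1/11, 1/11, 7/11, 2/11)-weighted average: (1/11)·(2/3) + (1/11)·(3) + (7/11)·(7) + (2/11)·(-1) = 152/33.

152/33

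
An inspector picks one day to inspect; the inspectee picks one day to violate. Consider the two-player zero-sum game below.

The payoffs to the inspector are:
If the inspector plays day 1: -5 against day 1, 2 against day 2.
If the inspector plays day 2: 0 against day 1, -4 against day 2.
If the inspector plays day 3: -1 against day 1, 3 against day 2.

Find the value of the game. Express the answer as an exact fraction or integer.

-1/2

Row day 1 is strictly dominated by row day 3, so the inspector never plays it.
The remaining 2×2 game on (day 2, day 3) × (day 1, day 2) has no saddle point. Let the inspector play day 2 with probability p; indifference gives −(1−p) = −4p + 3(1−p), so p = 1/2.
Similarly the inspectee's optimal q on day 1 is 7/8, and the value is 0·(7/8) + (-4)·(1/8) = -1/2.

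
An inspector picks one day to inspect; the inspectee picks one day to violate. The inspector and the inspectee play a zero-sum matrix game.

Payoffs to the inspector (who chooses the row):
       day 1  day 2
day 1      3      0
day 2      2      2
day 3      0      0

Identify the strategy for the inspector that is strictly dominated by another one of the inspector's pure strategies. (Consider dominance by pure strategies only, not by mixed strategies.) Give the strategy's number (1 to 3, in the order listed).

3

Compare day 3 with day 2: 2 > 0, 2 > 0.
So day 2 strictly dominates day 3 for the inspector; day 3 is strictly dominated.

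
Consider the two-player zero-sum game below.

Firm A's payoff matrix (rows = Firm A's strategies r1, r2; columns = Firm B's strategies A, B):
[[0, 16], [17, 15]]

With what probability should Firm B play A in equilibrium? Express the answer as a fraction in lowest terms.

1/18

Row minima are 0 and 15, so Firm A's maximin is 15; column maxima are 17 and 16, so Firm B's minimax is 16. These differ, so the equilibrium is in mixed strategies.
Let Firm B play A with probability q. Firm A is indifferent when 16(1−q) = 17q + 15(1−q), giving q = 1/18.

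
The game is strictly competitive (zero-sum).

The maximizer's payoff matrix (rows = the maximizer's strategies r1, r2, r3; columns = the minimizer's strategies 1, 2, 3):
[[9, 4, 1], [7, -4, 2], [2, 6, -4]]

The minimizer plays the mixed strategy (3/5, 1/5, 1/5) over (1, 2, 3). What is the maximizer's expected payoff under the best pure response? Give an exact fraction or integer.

r1: (9)·(3/5) + (4)·(1/5) + (1)·(1/5) = 32/5.
r2: (7)·(3/5) + (-4)·(1/5) + (2)·(1/5) = 19/5.
r3: (2)·(3/5) + (6)·(1/5) + (-4)·(1/5) = 8/5.
The best pure response is r1 with expected payoff 32/5.

32/5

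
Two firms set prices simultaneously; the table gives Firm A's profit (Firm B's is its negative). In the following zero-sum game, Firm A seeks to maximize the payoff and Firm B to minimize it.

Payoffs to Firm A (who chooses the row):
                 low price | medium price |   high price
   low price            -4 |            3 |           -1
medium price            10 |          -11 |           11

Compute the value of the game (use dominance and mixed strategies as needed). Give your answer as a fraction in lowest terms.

Column high price is strictly dominated by low price for Firm B (it gives Firm A more in every row).
The remaining 2×2 game on (low price, medium price) × (low price, medium price) has no saddle point. Let Firm A play low price with probability p; indifference gives −4p + 10(1−p) = 3p − 11(1−p), so p = 3/4.
Similarly Firm B's optimal q on low price is 1/2, and the value is -4·(1/2) + (3)·(1/2) = -1/2.

-1/2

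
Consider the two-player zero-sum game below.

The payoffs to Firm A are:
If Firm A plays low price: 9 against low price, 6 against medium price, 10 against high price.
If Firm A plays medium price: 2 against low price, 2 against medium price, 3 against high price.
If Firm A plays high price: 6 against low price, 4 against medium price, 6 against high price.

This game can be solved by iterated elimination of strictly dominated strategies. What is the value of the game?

6

Row high price is strictly dominated by row low price (9>6, 6>4, 10>6); eliminate high price.
Column high price is strictly dominated by low price for Firm B (9<10, 2<3); eliminate high price.
Row medium price is strictly dominated by row low price (9>2, 6>2); eliminate medium price.
Column low price is strictly dominated by medium price for Firm B (6<9); eliminate low price.
Only (low price, medium price) remains, with payoff 6.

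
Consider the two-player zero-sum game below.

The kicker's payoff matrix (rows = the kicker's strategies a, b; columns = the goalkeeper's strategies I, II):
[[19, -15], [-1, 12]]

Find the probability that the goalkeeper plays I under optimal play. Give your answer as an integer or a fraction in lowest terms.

Row minima are -15 and -1, so the kicker's maximin is -1; column maxima are 19 and 12, so the goalkeeper's minimax is 12. These differ, so the equilibrium is in mixed strategies.
Let the goalkeeper play I with probability q. The kicker is indifferent when 19q − 15(1−q) = −q + 12(1−q), giving q = 27/47.

27/47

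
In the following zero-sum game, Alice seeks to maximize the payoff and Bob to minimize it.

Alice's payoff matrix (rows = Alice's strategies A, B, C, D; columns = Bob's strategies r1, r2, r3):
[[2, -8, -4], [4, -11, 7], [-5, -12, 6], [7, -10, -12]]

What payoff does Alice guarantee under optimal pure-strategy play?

Row minima: -8, -11, -12, -12 → Alice's maximin is -8.
Column maxima: 7, -8, 7 → Bob's minimax is -8.
They coincide at (A, r2), so the value is -8.

-8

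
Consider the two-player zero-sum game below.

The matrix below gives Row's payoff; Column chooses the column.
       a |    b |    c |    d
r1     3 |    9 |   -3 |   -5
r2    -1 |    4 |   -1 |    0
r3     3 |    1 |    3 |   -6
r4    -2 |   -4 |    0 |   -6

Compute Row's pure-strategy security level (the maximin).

-1

The worst-case payoff for each row is r1: -5, r2: -1, r3: -6, r4: -6.
The best of these is -1.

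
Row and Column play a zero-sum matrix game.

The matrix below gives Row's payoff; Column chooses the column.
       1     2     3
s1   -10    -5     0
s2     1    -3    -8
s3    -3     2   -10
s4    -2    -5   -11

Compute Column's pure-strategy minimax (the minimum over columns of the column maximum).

The worst case (largest entry) in each column is 1: 1, 2: 2, 3: 0.
The best (smallest) of these is 0.

0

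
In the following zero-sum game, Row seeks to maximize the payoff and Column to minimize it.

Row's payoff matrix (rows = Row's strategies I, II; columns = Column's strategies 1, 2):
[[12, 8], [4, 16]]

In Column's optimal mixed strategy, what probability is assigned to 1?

Row minima are 8 and 4, so Row's maximin is 8; column maxima are 12 and 16, so Column's minimax is 12. These differ, so the equilibrium is in mixed strategies.
Let Column play 1 with probability q. Row is indifferent when 12q + 8(1−q) = 4q + 16(1−q), giving q = 1/2.

1/2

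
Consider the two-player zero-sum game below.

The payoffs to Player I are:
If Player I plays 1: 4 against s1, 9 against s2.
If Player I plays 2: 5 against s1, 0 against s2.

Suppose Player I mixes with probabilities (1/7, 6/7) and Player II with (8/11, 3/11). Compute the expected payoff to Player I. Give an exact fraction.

299/77

Against (8/11, 3/11), each row's expected payoff is 1: 59/11; 2: 40/11.
Taking the (1/7, 6/7)-weighted average: (1/7)·(59/11) + (6/7)·(40/11) = 299/77.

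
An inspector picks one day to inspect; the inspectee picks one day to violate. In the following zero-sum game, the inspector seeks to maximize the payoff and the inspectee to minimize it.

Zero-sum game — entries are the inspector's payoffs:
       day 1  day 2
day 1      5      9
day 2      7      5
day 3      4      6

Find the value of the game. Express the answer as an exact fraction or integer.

19/3

Row day 3 is strictly dominated by row day 1, so the inspector never plays it.
The remaining 2×2 game on (day 1, day 2) × (day 1, day 2) has no saddle point. Let the inspector play day 1 with probability p; indifference gives 5p + 7(1−p) = 9p + 5(1−p), so p = 1/3.
Similarly the inspectee's optimal q on day 1 is 2/3, and the value is 5·(2/3) + (9)·(1/3) = 19/3.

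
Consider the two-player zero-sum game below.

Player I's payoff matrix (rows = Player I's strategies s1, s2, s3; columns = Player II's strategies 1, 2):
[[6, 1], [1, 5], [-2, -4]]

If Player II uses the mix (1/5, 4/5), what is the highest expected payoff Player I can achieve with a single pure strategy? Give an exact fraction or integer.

21/5

s1: (6)·(1/5) + (1)·(4/5) = 2.
s2: (1)·(1/5) + (5)·(4/5) = 21/5.
s3: (-2)·(1/5) + (-4)·(4/5) = -18/5.
The best pure response is s2 with expected payoff 21/5.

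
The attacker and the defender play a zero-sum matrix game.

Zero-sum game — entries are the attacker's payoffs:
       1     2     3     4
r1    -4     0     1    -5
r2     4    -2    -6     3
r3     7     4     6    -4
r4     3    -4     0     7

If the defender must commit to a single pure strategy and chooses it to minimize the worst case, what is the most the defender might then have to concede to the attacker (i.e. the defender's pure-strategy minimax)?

The worst case (largest entry) in each column is 1: 7, 2: 4, 3: 6, 4: 7.
The best (smallest) of these is 4.

4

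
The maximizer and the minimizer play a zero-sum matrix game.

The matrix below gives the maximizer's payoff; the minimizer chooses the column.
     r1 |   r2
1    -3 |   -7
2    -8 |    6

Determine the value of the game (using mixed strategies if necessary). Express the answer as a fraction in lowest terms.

-37/9

Row minima are -7 and -8, so the maximizer's maximin is -7; column maxima are -3 and 6, so the minimizer's minimax is -3. These differ, so the equilibrium is in mixed strategies.
Let the maximizer play 1 with probability p. The minimizer is indifferent when −3p − 8(1−p) = −7p + 6(1−p), giving p = 7/9.
Let the minimizer play r1 with probability q. The maximizer is indifferent when −3q − 7(1−q) = −8q + 6(1−q), giving q = 13/18.
The value is -3·(13/18) + (-7)·(5/18) = -37/9.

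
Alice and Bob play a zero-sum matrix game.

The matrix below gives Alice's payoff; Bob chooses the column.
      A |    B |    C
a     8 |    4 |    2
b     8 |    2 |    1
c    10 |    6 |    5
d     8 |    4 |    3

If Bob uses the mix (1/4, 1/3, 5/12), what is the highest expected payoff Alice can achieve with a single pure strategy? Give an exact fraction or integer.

79/12

a: (8)·(1/4) + (4)·(1/3) + (2)·(5/12) = 25/6.
b: (8)·(1/4) + (2)·(1/3) + (1)·(5/12) = 37/12.
c: (10)·(1/4) + (6)·(1/3) + (5)·(5/12) = 79/12.
d: (8)·(1/4) + (4)·(1/3) + (3)·(5/12) = 55/12.
The best pure response is c with expected payoff 79/12.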